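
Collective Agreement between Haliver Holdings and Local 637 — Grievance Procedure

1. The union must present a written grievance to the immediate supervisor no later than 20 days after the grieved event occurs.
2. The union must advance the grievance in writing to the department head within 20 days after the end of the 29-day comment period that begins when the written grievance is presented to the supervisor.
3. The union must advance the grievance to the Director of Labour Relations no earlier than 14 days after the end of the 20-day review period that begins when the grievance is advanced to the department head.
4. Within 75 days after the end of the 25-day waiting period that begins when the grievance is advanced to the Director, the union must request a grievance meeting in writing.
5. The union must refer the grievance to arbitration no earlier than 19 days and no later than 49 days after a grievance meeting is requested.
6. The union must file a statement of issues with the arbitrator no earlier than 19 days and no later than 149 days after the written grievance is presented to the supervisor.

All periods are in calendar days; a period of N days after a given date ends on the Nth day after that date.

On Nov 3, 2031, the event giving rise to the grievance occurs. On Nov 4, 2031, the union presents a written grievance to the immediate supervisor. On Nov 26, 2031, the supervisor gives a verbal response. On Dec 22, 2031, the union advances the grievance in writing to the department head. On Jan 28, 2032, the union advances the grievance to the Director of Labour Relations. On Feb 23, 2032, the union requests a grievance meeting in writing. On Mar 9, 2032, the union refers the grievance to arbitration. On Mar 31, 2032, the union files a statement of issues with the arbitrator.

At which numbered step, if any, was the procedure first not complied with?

(1) due by Nov 3, 2031 + 20 days = Nov 23, 2031; completed Nov 4, 2031, before the deadline.
(2) due by Dec 3, 2031 + 20 days = Dec 23, 2031; completed Dec 22, 2031, before the deadline.
(3) permitted from Jan 11, 2032 + 14 days = Jan 25, 2032 onward; done Jan 28, 2032 — permitted.
(4) due by Feb 22, 2032 + 75 days = May 7, 2032; completed Feb 23, 2032, before the deadline.
(5) the permitted window runs from Feb 23, 2032 + 19 = Mar 13, 2032 to Feb 23, 2032 + 49 = Apr 12, 2032; done Mar 9, 2032 — 4 days before the window opened.

Step 5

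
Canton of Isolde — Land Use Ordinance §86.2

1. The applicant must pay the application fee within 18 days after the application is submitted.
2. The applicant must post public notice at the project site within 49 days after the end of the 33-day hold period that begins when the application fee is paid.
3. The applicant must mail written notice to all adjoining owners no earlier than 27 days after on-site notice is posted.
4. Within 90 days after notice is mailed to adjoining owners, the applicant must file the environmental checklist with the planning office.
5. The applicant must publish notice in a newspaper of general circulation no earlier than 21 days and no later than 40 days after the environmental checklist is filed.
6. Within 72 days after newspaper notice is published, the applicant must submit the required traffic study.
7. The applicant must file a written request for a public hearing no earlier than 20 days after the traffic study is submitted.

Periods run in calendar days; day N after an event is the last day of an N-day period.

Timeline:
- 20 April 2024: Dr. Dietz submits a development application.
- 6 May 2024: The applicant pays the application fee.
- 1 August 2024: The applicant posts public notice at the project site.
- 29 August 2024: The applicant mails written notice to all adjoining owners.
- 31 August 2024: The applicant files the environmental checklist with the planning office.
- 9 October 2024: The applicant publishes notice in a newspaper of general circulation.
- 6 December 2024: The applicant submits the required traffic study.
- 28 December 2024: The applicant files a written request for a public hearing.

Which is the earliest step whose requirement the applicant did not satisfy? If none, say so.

Step 2

(1) due by 20 April 2024 + 18 days = 8 May 2024; 6 May 2024 is within that limit.
(2) due by 8 June 2024 + 49 days = 27 July 2024; done 1 August 2024 — 5 days late.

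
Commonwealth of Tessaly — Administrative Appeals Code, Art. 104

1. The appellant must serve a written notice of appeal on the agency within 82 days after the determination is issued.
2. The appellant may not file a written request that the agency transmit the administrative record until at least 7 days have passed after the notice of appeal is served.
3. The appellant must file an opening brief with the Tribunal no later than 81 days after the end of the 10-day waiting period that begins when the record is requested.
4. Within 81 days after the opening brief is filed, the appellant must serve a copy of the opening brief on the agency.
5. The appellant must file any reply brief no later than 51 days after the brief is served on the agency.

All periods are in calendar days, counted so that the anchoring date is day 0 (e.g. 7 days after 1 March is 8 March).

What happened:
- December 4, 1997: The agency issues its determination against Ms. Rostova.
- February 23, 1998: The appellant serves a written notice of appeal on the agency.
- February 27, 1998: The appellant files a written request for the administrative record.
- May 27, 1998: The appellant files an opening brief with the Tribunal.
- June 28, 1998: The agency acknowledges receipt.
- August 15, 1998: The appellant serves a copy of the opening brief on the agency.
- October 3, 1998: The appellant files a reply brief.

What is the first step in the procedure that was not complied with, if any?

Step 2

(1) due by December 4, 1997 + 82 days = February 24, 1998; February 23, 1998 is within that limit.
(2) permitted from February 23, 1998 + 7 days = March 2, 1998 onward; February 27, 1998 is 3 days before the earliest permitted date.
No need to go further; step 2 was not satisfied.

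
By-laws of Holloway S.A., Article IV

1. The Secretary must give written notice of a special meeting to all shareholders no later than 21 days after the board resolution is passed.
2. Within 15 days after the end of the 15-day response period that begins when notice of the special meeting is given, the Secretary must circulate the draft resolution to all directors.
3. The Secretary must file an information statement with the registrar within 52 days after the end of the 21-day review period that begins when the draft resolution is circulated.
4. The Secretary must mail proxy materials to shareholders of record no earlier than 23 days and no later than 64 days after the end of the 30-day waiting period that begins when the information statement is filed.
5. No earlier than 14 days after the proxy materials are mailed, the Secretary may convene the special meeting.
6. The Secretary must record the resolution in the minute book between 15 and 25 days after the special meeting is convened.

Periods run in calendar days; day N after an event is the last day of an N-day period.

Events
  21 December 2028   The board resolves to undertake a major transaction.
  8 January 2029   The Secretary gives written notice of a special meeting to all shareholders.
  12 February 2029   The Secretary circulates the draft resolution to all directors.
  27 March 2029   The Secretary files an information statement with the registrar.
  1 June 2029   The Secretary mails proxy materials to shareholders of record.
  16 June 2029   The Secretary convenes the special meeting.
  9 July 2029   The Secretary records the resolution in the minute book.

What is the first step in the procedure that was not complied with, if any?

Step 1 — counting 21 days from 21 December 2028 (when the board resolution is passed) gives a deadline of 11 January 2029; 8 January 2029 is within that limit.
Step 2 — counting 15 days from 23 January 2029 (end of the 15-day response period, which began when notice of the special meeting is given on 8 January 2029) gives a deadline of 7 February 2029; done 12 February 2029 — 5 days late.

Step 2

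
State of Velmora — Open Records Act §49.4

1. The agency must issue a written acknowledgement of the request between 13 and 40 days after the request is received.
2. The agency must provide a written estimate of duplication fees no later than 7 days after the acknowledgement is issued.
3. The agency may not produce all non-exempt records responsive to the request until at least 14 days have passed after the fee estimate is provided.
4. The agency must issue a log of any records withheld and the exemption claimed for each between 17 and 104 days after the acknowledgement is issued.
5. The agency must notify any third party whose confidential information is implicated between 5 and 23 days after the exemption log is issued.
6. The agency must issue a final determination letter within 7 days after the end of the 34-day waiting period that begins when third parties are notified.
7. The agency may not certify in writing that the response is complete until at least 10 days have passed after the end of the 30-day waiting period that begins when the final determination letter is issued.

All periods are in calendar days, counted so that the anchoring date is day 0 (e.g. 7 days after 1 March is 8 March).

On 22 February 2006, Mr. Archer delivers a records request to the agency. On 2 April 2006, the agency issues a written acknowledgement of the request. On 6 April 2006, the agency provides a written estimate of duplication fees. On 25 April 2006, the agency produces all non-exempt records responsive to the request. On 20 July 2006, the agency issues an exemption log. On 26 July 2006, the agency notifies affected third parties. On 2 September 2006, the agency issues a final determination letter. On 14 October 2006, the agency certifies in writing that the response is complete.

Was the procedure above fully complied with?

(1) the permitted window runs from 22 February 2006 + 13 = 7 March 2006 to 22 February 2006 + 40 = 3 April 2006; done 2 April 2006 — within the window.
(2) due by 2 April 2006 + 7 days = 9 April 2006; done 6 April 2006 — timely.
(3) permitted from 6 April 2006 + 14 days = 20 April 2006 onward; 25 April 2006 is on or after that date.
(4) the permitted window runs from 2 April 2006 + 17 = 19 April 2006 to 2 April 2006 + 104 = 15 July 2006; 20 July 2006 is 5 days past the end of the window.
The analysis stops there.

No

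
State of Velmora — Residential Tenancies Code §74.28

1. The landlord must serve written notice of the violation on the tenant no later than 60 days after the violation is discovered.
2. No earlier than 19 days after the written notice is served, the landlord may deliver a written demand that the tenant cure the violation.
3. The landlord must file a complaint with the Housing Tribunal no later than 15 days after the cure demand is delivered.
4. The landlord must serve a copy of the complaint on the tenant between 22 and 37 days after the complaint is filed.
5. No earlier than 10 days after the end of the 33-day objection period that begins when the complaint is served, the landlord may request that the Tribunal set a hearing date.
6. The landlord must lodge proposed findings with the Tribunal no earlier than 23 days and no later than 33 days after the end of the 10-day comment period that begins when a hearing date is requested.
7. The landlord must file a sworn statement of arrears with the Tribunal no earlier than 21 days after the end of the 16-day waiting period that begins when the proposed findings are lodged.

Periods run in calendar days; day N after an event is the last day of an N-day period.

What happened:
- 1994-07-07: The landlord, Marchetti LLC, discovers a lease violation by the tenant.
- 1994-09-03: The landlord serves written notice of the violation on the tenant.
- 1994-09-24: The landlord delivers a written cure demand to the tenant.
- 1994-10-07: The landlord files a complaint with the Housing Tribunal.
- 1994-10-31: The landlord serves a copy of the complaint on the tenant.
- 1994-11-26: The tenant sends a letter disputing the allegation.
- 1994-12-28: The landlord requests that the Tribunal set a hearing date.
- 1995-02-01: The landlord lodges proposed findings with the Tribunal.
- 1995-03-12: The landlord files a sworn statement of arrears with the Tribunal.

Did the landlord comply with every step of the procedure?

Yes

(1) due by 1994-07-07 + 60 days = 1994-09-05; completed 1994-09-03, before the deadline.
(2) permitted from 1994-09-03 + 19 days = 1994-09-22 onward; 1994-09-24 is on or after that date.
(3) due by 1994-09-24 + 15 days = 1994-10-09; completed 1994-10-07, before the deadline.
(4) the permitted window runs from 1994-10-07 + 22 = 1994-10-29 to 1994-10-07 + 37 = 1994-11-13; 1994-10-31 falls inside that range.
(5) permitted from 1994-12-03 + 10 days = 1994-12-13 onward; done 1994-12-28, after the minimum wait.
(6) the permitted window runs from 1995-01-07 + 23 = 1995-01-30 to 1995-01-07 + 33 = 1995-02-09; done 1995-02-01, which is between those dates.
(7) permitted from 1995-02-17 + 21 days = 1995-03-10 onward; done 1995-03-12, after the minimum wait.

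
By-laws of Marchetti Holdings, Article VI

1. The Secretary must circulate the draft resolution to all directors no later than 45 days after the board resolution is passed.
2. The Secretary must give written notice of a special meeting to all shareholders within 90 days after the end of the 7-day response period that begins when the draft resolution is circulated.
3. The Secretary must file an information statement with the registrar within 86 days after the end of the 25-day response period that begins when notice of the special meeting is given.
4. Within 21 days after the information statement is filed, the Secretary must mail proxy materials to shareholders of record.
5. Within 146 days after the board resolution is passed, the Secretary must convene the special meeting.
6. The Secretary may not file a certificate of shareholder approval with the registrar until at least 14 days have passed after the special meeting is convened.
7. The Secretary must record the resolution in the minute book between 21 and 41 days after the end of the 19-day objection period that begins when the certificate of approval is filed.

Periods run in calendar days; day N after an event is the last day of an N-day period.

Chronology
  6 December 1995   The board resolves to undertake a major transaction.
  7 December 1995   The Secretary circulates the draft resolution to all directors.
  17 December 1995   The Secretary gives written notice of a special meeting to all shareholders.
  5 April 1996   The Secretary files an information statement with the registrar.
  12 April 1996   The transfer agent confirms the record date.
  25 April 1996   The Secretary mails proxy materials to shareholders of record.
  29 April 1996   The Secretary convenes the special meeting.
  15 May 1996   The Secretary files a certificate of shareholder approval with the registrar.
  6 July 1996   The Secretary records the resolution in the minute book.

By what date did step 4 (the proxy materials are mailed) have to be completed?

26 April 1996

Step 4 runs from 5 April 1996, when the information statement is filed. 21 days after 5 April 1996 is 26 April 1996.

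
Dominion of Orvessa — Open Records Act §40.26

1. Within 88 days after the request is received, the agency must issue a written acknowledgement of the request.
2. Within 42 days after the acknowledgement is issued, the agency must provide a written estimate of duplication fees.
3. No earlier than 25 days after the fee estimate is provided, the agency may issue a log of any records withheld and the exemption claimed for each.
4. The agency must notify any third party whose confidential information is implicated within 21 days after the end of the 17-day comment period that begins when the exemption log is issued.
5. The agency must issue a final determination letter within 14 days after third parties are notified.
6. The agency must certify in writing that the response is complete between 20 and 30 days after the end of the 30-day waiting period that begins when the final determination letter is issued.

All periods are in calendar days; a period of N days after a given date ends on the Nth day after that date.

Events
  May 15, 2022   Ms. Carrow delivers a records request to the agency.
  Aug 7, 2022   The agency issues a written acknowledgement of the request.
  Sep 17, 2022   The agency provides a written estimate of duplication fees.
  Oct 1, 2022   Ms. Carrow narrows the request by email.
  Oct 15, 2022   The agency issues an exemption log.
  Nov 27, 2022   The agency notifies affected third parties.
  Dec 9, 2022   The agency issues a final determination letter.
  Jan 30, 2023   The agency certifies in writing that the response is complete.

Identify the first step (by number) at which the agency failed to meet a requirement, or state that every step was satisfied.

(1) due by May 15, 2022 + 88 days = Aug 11, 2022; done Aug 7, 2022 — timely.
(2) due by Aug 7, 2022 + 42 days = Sep 18, 2022; done Sep 17, 2022 — timely.
(3) permitted from Sep 17, 2022 + 25 days = Oct 12, 2022 onward; Oct 15, 2022 is on or after that date.
(4) due by Nov 1, 2022 + 21 days = Nov 22, 2022; Nov 27, 2022 misses that deadline by 5 days.
The analysis stops there.

Step 4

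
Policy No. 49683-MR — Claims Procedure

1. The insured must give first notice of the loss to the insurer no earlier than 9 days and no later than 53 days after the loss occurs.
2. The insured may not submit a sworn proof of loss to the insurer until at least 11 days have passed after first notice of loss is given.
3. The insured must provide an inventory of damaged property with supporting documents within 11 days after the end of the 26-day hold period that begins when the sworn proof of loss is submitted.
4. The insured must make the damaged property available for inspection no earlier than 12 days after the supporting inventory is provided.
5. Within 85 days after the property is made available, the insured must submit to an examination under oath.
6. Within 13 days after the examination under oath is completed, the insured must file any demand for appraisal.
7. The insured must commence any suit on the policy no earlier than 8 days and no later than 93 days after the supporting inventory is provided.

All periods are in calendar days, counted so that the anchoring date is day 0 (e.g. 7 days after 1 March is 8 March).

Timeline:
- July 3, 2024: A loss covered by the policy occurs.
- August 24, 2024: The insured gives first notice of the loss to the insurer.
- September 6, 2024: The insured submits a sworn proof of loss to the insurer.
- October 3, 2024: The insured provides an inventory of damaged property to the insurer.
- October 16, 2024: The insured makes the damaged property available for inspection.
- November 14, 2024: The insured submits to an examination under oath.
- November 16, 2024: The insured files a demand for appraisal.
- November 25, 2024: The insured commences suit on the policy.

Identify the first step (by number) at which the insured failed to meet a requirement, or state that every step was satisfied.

None — every step was satisfied

Step 1: the window is 9–53 days after July 3, 2024 (when the loss occurs), so July 12, 2024 through August 25, 2024; August 24, 2024 falls inside that range.
Step 2: the earliest permitted date is 11 days after August 24, 2024 (when first notice of loss is given), i.e. September 4, 2024; done September 6, 2024, after the minimum wait.
Step 3: 11 days after October 2, 2024 (end of the 26-day hold period, which began when the sworn proof of loss is submitted on September 6, 2024) is October 13, 2024; October 3, 2024 is within that limit.
Step 4: the earliest permitted date is 12 days after October 3, 2024 (when the supporting inventory is provided), i.e. October 15, 2024; done October 16, 2024 — permitted.
Step 5: 85 days after October 16, 2024 (when the property is made available) is January 9, 2025; done November 14, 2024 — timely.
Step 6: 13 days after November 14, 2024 (when the examination under oath is completed) is November 27, 2024; November 16, 2024 is within that limit.
Step 7: the window is 8–93 days after October 3, 2024 (when the supporting inventory is provided), so October 11, 2024 through January 4, 2025; November 25, 2024 falls inside that range.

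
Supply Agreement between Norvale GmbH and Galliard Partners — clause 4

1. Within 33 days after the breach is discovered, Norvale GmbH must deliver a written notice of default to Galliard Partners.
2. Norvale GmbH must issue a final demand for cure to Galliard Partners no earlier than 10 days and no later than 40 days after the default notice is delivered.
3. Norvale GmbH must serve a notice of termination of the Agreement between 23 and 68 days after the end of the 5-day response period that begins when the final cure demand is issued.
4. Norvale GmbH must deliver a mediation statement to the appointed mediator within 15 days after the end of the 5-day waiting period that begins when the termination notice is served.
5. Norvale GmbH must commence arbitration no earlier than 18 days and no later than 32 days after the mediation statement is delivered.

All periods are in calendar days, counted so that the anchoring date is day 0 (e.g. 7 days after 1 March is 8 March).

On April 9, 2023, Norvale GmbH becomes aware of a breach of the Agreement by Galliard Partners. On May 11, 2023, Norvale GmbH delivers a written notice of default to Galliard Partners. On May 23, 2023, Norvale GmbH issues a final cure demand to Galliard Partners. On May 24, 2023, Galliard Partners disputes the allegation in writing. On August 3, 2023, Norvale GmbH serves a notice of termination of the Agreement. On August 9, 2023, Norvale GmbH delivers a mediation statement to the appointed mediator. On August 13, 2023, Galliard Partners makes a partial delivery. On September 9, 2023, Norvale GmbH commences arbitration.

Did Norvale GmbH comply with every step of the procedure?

(1) due by April 9, 2023 + 33 days = May 12, 2023; done May 11, 2023 — timely.
(2) the permitted window runs from May 11, 2023 + 10 = May 21, 2023 to May 11, 2023 + 40 = June 20, 2023; May 23, 2023 falls inside that range.
(3) the permitted window runs from May 28, 2023 + 23 = June 20, 2023 to May 28, 2023 + 68 = August 4, 2023; done August 3, 2023, which is between those dates.
(4) due by August 8, 2023 + 15 days = August 23, 2023; completed August 9, 2023, before the deadline.
(5) the permitted window runs from August 9, 2023 + 18 = August 27, 2023 to August 9, 2023 + 32 = September 10, 2023; September 9, 2023 falls inside that range.

Yes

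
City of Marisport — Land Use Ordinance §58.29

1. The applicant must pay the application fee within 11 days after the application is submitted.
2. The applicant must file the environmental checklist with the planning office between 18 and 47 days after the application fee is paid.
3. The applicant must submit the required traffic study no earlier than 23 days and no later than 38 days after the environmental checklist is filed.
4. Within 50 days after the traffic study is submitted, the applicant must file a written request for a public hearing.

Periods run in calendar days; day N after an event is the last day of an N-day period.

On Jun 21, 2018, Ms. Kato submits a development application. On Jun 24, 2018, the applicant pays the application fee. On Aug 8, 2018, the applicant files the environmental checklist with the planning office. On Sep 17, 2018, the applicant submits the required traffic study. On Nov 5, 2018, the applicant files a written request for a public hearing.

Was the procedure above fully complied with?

No

Step 1: 11 days after Jun 21, 2018 (when the application is submitted) is Jul 2, 2018; completed Jun 24, 2018, before the deadline.
Step 2: the window is 18–47 days after Jun 24, 2018 (when the application fee is paid), so Jul 12, 2018 through Aug 10, 2018; done Aug 8, 2018 — within the window.
Step 3: the window is 23–38 days after Aug 8, 2018 (when the environmental checklist is filed), so Aug 31, 2018 through Sep 15, 2018; done Sep 17, 2018 — 2 days after the window closed.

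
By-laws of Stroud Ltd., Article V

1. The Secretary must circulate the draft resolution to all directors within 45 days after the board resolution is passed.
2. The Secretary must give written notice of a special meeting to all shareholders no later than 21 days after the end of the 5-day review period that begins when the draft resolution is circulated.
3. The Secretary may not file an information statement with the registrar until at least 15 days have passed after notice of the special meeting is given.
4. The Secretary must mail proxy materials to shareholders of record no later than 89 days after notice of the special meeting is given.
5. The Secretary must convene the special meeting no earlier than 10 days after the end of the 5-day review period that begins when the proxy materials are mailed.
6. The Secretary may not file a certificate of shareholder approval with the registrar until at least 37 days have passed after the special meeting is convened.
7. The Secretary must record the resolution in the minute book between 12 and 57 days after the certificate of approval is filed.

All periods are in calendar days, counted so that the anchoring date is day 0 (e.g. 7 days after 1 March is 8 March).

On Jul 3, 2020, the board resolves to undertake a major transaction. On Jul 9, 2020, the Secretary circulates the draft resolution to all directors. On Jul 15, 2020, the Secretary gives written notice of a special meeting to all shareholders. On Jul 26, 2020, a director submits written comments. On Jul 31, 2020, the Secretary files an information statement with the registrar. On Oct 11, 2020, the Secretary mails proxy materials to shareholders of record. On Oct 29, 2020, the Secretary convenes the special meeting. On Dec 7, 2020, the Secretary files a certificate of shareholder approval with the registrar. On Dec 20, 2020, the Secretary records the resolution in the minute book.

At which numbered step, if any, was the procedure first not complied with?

Step 1: 45 days after Jul 3, 2020 (when the board resolution is passed) is Aug 17, 2020; done Jul 9, 2020 — timely.
Step 2: 21 days after Jul 14, 2020 (end of the 5-day review period, which began when the draft resolution is circulated on Jul 9, 2020) is Aug 4, 2020; Jul 15, 2020 is within that limit.
Step 3: the earliest permitted date is 15 days after Jul 15, 2020 (when notice of the special meeting is given), i.e. Jul 30, 2020; done Jul 31, 2020, after the minimum wait.
Step 4: 89 days after Jul 15, 2020 (when notice of the special meeting is given) is Oct 12, 2020; completed Oct 11, 2020, before the deadline.
Step 5: the earliest permitted date is 10 days after Oct 16, 2020 (end of the 5-day review period, which began when the proxy materials are mailed on Oct 11, 2020), i.e. Oct 26, 2020; done Oct 29, 2020, after the minimum wait.
Step 6: the earliest permitted date is 37 days after Oct 29, 2020 (when the special meeting is convened), i.e. Dec 5, 2020; done Dec 7, 2020 — permitted.
Step 7: the window is 12–57 days after Dec 7, 2020 (when the certificate of approval is filed), so Dec 19, 2020 through Feb 2, 2021; done Dec 20, 2020, which is between those dates.

None — every step was satisfied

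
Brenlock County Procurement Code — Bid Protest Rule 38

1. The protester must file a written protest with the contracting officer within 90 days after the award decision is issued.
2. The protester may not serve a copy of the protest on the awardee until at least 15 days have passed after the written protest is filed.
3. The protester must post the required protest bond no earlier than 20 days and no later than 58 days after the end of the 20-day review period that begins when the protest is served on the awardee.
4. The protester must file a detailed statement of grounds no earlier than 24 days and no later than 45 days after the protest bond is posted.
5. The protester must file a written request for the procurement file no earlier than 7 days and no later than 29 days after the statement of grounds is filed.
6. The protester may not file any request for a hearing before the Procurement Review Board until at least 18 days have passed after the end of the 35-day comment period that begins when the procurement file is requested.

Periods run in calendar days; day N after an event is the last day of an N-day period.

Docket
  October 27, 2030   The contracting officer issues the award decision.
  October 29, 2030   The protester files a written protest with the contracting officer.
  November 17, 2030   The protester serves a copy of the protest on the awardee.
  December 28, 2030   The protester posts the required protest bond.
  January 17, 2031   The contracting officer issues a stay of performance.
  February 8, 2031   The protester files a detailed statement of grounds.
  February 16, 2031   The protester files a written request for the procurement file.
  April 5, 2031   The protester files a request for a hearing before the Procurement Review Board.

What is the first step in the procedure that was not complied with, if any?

Step 6

Step 1: 90 days after October 27, 2030 (when the award decision is issued) is January 25, 2031; October 29, 2030 is within that limit.
Step 2: the earliest permitted date is 15 days after October 29, 2030 (when the written protest is filed), i.e. November 13, 2030; done November 17, 2030 — permitted.
Step 3: the window is 20–58 days after December 7, 2030 (end of the 20-day review period, which began when the protest is served on the awardee on November 17, 2030), so December 27, 2030 through February 3, 2031; December 28, 2030 falls inside that range.
Step 4: the window is 24–45 days after December 28, 2030 (when the protest bond is posted), so January 21, 2031 through February 11, 2031; done February 8, 2031, which is between those dates.
Step 5: the window is 7–29 days after February 8, 2031 (when the statement of grounds is filed), so February 15, 2031 through March 9, 2031; done February 16, 2031, which is between those dates.
Step 6: the earliest permitted date is 18 days after March 23, 2031 (end of the 35-day comment period, which began when the procurement file is requested on February 16, 2031), i.e. April 10, 2031; April 5, 2031 is 5 days before the earliest permitted date.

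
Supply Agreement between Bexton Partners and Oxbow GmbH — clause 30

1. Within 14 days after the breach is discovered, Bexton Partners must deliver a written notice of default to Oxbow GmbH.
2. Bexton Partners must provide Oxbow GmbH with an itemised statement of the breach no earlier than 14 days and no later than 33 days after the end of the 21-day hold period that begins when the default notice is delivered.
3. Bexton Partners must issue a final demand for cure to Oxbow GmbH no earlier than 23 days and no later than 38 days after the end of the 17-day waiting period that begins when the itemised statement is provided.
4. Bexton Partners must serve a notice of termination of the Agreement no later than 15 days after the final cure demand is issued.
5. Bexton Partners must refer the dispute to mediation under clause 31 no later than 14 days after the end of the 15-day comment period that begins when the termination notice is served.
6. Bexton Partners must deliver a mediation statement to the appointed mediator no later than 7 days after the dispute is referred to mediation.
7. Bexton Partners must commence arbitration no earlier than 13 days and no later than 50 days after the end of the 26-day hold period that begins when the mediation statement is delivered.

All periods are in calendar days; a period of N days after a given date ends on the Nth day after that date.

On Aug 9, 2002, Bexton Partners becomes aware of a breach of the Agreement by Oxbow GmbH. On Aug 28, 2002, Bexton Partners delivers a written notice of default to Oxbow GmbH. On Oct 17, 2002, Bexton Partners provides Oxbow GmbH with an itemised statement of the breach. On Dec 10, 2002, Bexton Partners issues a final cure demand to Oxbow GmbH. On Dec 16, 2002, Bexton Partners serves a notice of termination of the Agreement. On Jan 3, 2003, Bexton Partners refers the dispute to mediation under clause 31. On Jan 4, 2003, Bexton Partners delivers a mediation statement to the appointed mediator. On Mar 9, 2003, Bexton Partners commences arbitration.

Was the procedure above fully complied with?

No

(1) due by Aug 9, 2002 + 14 days = Aug 23, 2002; done Aug 28, 2002 — 5 days late.
That is the first point of non-compliance.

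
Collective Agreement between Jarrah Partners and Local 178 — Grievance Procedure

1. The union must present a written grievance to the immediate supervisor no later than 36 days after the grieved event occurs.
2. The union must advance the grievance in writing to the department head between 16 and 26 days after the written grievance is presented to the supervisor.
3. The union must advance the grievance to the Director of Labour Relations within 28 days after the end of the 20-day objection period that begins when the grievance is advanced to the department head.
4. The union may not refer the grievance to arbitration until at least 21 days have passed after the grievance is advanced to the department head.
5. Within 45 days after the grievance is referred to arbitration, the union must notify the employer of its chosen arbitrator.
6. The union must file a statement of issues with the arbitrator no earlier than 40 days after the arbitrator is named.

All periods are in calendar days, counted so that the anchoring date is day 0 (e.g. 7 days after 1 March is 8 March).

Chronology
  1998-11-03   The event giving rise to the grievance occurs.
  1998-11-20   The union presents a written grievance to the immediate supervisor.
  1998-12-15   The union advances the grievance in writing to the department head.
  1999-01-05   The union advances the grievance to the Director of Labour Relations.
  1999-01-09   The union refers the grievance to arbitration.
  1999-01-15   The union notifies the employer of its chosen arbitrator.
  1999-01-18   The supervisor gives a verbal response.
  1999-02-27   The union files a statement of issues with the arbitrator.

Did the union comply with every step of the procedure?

Step 1 — counting 36 days from 1998-11-03 (when the grieved event occurs) gives a deadline of 1998-12-09; completed 1998-11-20, before the deadline.
Step 2 — 16 and 26 days from 1998-11-20 (when the written grievance is presented to the supervisor) are 1998-12-06 and 1998-12-16 respectively; done 1998-12-15, which is between those dates.
Step 3 — counting 28 days from 1999-01-04 (end of the 20-day objection period, which began when the grievance is advanced to the department head on 1998-12-15) gives a deadline of 1999-02-01; done 1999-01-05 — timely.
Step 4 — must wait 21 days from 1998-12-15 (when the grievance is advanced to the department head), so not before 1999-01-05; done 1999-01-09 — permitted.
Step 5 — counting 45 days from 1999-01-09 (when the grievance is referred to arbitration) gives a deadline of 1999-02-23; 1999-01-15 is within that limit.
Step 6 — must wait 40 days from 1999-01-15 (when the arbitrator is named), so not before 1999-02-24; done 1999-02-27 — permitted.

Yes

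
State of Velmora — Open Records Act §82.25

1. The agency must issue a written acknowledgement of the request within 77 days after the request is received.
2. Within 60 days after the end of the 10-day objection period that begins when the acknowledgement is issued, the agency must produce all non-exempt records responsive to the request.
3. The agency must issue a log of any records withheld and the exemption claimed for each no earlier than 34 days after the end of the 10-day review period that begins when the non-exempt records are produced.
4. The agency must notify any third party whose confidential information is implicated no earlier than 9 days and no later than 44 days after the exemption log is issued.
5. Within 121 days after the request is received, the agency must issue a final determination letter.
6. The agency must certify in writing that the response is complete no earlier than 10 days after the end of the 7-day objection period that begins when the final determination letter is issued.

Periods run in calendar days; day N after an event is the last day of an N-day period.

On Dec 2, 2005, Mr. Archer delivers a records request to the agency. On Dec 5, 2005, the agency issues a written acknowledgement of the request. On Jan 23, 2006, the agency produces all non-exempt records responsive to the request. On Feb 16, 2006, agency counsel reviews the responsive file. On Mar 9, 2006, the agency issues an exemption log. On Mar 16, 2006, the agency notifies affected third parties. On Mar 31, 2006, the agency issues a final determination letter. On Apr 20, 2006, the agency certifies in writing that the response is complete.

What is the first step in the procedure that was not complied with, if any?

Step 4

Step 1: 77 days after Dec 2, 2005 (when the request is received) is Feb 17, 2006; Dec 5, 2005 is within that limit.
Step 2: 60 days after Dec 15, 2005 (end of the 10-day objection period, which began when the acknowledgement is issued on Dec 5, 2005) is Feb 13, 2006; completed Jan 23, 2006, before the deadline.
Step 3: the earliest permitted date is 34 days after Feb 2, 2006 (end of the 10-day review period, which began when the non-exempt records are produced on Jan 23, 2006), i.e. Mar 8, 2006; Mar 9, 2006 is on or after that date.
Step 4: the window is 9–44 days after Mar 9, 2006 (when the exemption log is issued), so Mar 18, 2006 through Apr 22, 2006; done Mar 16, 2006 — 2 days before the window opened.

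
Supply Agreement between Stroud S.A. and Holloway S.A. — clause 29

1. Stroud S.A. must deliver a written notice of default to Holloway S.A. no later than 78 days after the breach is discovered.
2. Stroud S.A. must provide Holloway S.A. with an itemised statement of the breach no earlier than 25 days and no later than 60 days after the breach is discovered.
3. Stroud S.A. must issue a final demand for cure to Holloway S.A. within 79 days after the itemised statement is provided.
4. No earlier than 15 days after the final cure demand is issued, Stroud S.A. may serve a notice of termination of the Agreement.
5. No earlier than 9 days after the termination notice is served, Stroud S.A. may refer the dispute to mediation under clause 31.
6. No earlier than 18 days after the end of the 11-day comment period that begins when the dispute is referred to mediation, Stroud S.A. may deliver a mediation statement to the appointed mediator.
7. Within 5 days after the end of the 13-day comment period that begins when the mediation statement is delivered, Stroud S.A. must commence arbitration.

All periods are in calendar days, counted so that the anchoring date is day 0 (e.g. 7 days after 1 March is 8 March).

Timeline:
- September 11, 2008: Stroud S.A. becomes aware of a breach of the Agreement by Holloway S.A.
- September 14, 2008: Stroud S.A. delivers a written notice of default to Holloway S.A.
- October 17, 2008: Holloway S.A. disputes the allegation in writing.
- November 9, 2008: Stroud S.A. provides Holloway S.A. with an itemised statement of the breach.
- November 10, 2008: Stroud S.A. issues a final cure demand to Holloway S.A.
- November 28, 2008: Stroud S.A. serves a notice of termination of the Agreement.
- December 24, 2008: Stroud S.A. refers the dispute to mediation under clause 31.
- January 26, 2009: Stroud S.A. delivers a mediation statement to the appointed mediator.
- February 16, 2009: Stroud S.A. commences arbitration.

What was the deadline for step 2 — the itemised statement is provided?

Step 2 runs from September 11, 2008, when the breach is discovered. The window is 25–60 days after September 11, 2008; it closes on November 10, 2008.

November 10, 2008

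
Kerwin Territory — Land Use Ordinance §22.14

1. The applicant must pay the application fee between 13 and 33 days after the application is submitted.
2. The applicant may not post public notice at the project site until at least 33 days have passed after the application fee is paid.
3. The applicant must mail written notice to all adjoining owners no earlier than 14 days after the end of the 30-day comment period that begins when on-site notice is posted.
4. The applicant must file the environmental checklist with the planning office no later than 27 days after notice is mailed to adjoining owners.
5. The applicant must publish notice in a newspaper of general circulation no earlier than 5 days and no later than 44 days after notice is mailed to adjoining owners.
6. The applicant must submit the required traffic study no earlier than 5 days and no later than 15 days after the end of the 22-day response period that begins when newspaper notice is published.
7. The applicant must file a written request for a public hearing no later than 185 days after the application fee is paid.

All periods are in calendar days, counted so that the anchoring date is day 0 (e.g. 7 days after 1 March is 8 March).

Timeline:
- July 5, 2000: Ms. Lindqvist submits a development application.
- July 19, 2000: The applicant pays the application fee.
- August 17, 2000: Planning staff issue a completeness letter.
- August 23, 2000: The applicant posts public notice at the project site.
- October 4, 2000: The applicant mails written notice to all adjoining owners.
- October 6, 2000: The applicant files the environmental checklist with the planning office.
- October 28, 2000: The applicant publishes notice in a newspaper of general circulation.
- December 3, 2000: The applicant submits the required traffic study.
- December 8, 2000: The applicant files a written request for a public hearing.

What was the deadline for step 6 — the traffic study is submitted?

December 4, 2000

Newspaper notice is published on October 28, 2000; the 22-day response period therefore ends November 19, 2000, and step 6 runs from that date. The window is 5–15 days after November 19, 2000; it closes on December 4, 2000.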